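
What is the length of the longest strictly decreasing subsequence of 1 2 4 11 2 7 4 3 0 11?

Let dp[i] be the longest decreasing subsequence ending at position i. Then dp = [1, 1, 1, 1, 2, 2, 3, 4, 5, 1].
The maximum is 5; one witness is 11, 7, 4, 3, 0 at positions 4,6,7,8,9.

5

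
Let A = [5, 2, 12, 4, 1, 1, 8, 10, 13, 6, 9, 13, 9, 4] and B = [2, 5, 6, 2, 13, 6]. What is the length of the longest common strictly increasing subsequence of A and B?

A longest common strictly increasing subsequence is 2, 6, 13 (length 3); it appears in order in both A and B, and no longer such subsequence exists.

3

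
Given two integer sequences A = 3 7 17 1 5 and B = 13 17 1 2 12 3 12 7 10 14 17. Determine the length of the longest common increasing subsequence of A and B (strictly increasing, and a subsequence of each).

3

For each value that appears in both, track the longest common increasing run ending there.
The best achievable length is 3; one witness is 3, 7, 17 (A-positions 1,2,3, B-positions 6,8,11).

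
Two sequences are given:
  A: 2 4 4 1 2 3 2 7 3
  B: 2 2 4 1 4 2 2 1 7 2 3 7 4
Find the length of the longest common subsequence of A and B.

7

A longest common subsequence is 2, 4, 4, 1, 2, 3, 7 (length 7); the LCS DP confirms no longer common subsequence exists.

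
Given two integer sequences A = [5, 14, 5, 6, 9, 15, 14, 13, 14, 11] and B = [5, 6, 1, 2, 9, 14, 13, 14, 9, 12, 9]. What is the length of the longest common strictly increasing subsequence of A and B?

5

A longest common strictly increasing subsequence is 5, 6, 9, 13, 14 (length 5); it appears in order in both A and B, and no longer such subsequence exists.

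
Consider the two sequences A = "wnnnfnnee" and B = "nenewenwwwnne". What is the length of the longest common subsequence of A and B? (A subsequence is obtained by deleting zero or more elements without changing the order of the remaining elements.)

A longest common subsequence is nnnnne (length 6); the LCS DP confirms no longer common subsequence exists.

6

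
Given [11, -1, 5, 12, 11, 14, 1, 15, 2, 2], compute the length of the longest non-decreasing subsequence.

One longest non-decreasing subsequence is -1, 5, 12, 14, 15 (positions 2,3,4,6,8), of length 5; no longer one exists.

5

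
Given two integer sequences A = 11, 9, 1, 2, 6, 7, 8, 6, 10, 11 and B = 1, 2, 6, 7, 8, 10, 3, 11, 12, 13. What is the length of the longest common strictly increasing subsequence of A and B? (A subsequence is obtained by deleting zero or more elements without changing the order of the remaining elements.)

A longest common strictly increasing subsequence is 1, 2, 6, 7, 8, 10, 11 (length 7); it appears in order in both A and B, and no longer such subsequence exists.

7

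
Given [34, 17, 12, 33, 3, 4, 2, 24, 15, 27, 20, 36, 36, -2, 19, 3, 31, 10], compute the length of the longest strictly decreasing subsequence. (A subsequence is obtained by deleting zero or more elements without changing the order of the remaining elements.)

Let dp[i] be the longest decreasing subsequence ending at position i. Then dp = [1, 2, 3, 2, 4, 4, 5, 3, 4, 3, 4, 1, 1, 6, 5, 6, 3, 6].
The maximum is 6; one witness is 34, 17, 12, 3, 2, -2 at positions 1,2,3,5,7,14.

6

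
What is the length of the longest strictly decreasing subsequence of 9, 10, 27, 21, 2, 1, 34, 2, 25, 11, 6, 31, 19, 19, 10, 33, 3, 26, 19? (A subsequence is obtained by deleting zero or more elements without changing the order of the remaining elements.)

5

Let dp[i] be the longest decreasing subsequence ending at position i. Then dp = [1, 1, 1, 2, 3, 4, 1, 3, 2, 3, 4, 2, 3, 3, 4, 2, 5, 3, 4].
The maximum is 5; one witness is 27, 21, 11, 6, 3 at positions 3,4,10,11,17.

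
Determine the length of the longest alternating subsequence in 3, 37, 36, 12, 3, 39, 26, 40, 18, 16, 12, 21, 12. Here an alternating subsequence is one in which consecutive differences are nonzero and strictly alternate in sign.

Track the best alternating length ending on an up-step vs a down-step at each position: up/down = 1/1, 2/1, 2/3, 2/3, 1/3, 4/1, 4/5, 6/1, 4/7, 4/7, 4/7, 8/7, 4/9.
The maximum over both is 9; one such subsequence is 3, 37, 36, 39, 26, 40, 18, 21, 12.

9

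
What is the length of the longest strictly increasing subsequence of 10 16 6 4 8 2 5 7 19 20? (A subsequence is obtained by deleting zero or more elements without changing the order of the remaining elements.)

5

Let dp[i] be the longest increasing subsequence ending at position i. Then dp = [1, 2, 1, 1, 2, 1, 2, 3, 4, 5].
The maximum is 5; one witness is 4, 5, 7, 19, 20 at positions 4,7,8,9,10.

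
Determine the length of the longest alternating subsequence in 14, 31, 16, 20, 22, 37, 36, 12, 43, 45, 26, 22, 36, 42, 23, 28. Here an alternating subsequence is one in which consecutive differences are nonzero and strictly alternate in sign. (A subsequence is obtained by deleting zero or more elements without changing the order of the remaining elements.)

Track the best alternating length ending on an up-step vs a down-step at each position: up/down = 1/1, 2/1, 2/3, 4/3, 4/3, 4/1, 4/5, 1/5, 6/1, 6/1, 6/7, 6/7, 8/7, 8/7, 8/9, 10/9.
The maximum over both is 10; one such subsequence is 14, 31, 16, 37, 36, 43, 26, 36, 23, 28.

10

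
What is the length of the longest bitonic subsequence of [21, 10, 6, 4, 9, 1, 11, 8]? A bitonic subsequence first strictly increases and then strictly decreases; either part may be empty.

One longest bitonic subsequence is 21, 10, 6, 4, 1 (positions 1,2,3,4,6): it rises to 21 then falls. Length 5 is optimal.

5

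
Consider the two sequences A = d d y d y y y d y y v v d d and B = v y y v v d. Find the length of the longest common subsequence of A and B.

Backtracking the LCS table gives one alignment: y (A9,B2) → y (A10,B3) → v (A11,B4) → v (A12,B5) → d (A14,B6).
So the longest common subsequence has length 5.

5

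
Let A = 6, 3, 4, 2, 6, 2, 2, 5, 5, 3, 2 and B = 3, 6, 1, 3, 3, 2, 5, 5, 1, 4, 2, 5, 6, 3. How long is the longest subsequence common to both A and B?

6

A longest common subsequence is 6, 3, 4, 2, 6, 3 (length 6); the LCS DP confirms no longer common subsequence exists.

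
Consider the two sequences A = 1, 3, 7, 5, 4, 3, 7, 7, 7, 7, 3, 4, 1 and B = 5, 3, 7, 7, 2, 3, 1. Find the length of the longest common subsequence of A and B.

6

A longest common subsequence is 5, 3, 7, 7, 3, 1 (length 6); the LCS DP confirms no longer common subsequence exists.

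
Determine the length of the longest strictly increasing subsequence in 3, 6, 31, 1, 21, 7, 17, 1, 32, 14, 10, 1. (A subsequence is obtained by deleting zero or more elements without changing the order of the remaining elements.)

Scanning left to right, the best length ending at each element is: 3→1, 6→2, 31→3, 1→1, 21→3, 7→3, 17→4, 1→1, 32→5, 14→4, 10→4, 1→1.
So the longest increasing subsequence has length 5, e.g. 3, 6, 7, 17, 32.

5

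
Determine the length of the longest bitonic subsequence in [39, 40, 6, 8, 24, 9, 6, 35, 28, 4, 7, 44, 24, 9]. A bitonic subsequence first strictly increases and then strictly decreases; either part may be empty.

Let inc[i] be the LIS ending at i and dec[i] the longest strictly decreasing subsequence starting at i. inc = [1, 2, 1, 2, 3, 3, 1, 4, 4, 1, 2, 5, 4, 3], dec = [5, 5, 2, 3, 4, 3, 2, 4, 3, 1, 1, 3, 2, 1].
max_i inc[i]+dec[i]−1 = 7, with one witness 6, 8, 24, 35, 28, 24, 9.

7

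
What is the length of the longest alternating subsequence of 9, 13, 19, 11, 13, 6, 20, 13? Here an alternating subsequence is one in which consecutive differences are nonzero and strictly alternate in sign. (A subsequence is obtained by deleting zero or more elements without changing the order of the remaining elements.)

7

A longest alternating subsequence is 9, 13, 11, 13, 6, 20, 13 (positions 1,2,4,5,6,7,8); its 6 consecutive differences strictly alternate in sign, and length 7 is optimal.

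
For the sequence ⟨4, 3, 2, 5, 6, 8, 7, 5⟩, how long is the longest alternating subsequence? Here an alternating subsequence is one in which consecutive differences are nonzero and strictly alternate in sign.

4

Track the best alternating length ending on an up-step vs a down-step at each position: up/down = 1/1, 1/2, 1/2, 3/1, 3/1, 3/1, 3/4, 3/4.
The maximum over both is 4; one such subsequence is 4, 3, 8, 7.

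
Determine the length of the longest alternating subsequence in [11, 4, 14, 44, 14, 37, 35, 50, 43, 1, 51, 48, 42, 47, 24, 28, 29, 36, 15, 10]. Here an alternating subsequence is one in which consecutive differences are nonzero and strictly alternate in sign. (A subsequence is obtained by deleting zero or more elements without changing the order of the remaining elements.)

Track the best alternating length ending on an up-step vs a down-step at each position: up/down = 1/1, 1/2, 3/1, 3/1, 3/4, 5/4, 5/6, 7/1, 7/8, 1/8, 9/1, 9/10, 9/10, 11/10, 9/12, 13/12, 13/12, 13/12, 9/14, 9/14.
The maximum over both is 14; one such subsequence is 11, 4, 44, 14, 37, 35, 50, 43, 51, 42, 47, 24, 28, 15.

14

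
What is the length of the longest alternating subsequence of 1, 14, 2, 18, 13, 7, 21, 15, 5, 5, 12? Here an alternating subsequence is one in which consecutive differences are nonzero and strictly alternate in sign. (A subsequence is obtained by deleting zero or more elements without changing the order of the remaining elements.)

Track the best alternating length ending on an up-step vs a down-step at each position: up/down = 1/1, 2/1, 2/3, 4/1, 4/5, 4/5, 6/1, 6/7, 4/7, 4/7, 8/7.
The maximum over both is 8; one such subsequence is 1, 14, 2, 18, 13, 21, 5, 12.

8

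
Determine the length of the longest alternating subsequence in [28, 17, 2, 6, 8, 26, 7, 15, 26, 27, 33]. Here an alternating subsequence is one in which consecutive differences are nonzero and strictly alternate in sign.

5

Track the best alternating length ending on an up-step vs a down-step at each position: up/down = 1/1, 1/2, 1/2, 3/2, 3/2, 3/2, 3/4, 5/4, 5/2, 5/2, 5/1.
The maximum over both is 5; one such subsequence is 28, 2, 8, 7, 15.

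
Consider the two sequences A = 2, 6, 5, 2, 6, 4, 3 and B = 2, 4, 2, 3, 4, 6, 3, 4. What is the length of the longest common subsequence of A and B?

4

Backtracking the LCS table gives one alignment: 2 (A1,B1) → 2 (A4,B3) → 6 (A5,B6) → 4 (A6,B8).
So the longest common subsequence has length 4.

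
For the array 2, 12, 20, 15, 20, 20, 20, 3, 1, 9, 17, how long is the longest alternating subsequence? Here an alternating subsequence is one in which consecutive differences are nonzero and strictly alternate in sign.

Track the best alternating length ending on an up-step vs a down-step at each position: up/down = 1/1, 2/1, 2/1, 2/3, 4/1, 4/1, 4/1, 2/5, 1/5, 6/5, 6/5.
The maximum over both is 6; one such subsequence is 2, 20, 15, 20, 3, 9.

6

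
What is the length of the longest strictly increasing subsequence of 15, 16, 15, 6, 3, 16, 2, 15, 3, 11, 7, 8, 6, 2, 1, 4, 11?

5

Scanning left to right, the best length ending at each element is: 15→1, 16→2, 15→1, 6→1, 3→1, 16→2, 2→1, 15→2, 3→2, 11→3, 7→3, 8→4, 6→3, 2→1, 1→1, 4→3, 11→5.
So the longest increasing subsequence has length 5, e.g. 2, 3, 7, 8, 11.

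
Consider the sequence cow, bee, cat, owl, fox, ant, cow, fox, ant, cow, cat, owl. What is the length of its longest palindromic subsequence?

5

One longest palindromic subsequence is owl cow ant cow owl (positions 4,7,9,10,12); it reads the same forward and backward, and the interval DP gives dp[1][12] = 5.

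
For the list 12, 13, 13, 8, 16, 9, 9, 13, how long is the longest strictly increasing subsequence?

Let dp[i] be the longest increasing subsequence ending at position i. Then dp = [1, 2, 2, 1, 3, 2, 2, 3].
The maximum is 3; one witness is 12, 13, 16 at positions 1,2,5.

3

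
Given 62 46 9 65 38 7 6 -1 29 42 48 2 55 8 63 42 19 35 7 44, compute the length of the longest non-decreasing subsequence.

6

Let dp[i] be the longest non-decreasing subsequence ending at position i. Then dp = [1, 1, 1, 2, 2, 1, 1, 1, 2, 3, 4, 2, 5, 3, 6, 4, 4, 5, 3, 6].
The maximum is 6; one witness is 9, 38, 42, 48, 55, 63 at positions 3,5,10,11,13,15.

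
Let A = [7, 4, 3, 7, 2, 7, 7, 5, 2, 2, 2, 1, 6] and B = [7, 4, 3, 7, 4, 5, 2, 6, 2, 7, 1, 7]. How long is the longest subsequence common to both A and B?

8

A longest common subsequence is 7, 4, 3, 7, 5, 2, 2, 1 (length 8); the LCS DP confirms no longer common subsequence exists.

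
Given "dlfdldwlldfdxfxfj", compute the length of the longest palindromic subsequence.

9

Using dp[i][j] = 2 + dp[i+1][j−1] if the ends match, else max(dp[i+1][j], dp[i][j−1]):
dp[1][17] = 9. A witness is dfdllldfd at positions 1,3,4,5,8,9,10,11,12.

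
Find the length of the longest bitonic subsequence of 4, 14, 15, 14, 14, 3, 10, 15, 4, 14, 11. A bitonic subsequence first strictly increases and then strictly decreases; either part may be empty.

One longest bitonic subsequence is 4, 14, 15, 14, 10, 4 (positions 1,2,3,5,7,9): it rises to 15 then falls. Length 6 is optimal.

6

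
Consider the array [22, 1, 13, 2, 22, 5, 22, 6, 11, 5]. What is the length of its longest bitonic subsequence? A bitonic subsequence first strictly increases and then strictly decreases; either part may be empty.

One longest bitonic subsequence is 1, 2, 5, 22, 11, 5 (positions 2,4,6,7,9,10): it rises to 22 then falls. Length 6 is optimal.

6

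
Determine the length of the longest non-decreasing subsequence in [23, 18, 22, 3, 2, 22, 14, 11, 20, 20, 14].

Scanning left to right, the best length ending at each element is: 23→1, 18→1, 22→2, 3→1, 2→1, 22→3, 14→2, 11→2, 20→3, 20→4, 14→3.
So the longest non-decreasing subsequence has length 4, e.g. 3, 14, 20, 20.

4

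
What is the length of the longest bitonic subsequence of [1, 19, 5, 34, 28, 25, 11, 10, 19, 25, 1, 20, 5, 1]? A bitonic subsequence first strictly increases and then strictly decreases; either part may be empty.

9

Let inc[i] be the LIS ending at i and dec[i] the longest strictly decreasing subsequence starting at i. inc = [1, 2, 2, 3, 3, 3, 3, 3, 4, 5, 1, 5, 2, 1], dec = [1, 5, 2, 7, 6, 5, 4, 3, 3, 4, 1, 3, 2, 1].
max_i inc[i]+dec[i]−1 = 9, with one witness 1, 19, 34, 28, 25, 11, 10, 5, 1.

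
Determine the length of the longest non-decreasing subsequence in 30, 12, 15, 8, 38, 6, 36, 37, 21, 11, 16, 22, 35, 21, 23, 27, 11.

Scanning left to right, the best length ending at each element is: 30→1, 12→1, 15→2, 8→1, 38→3, 6→1, 36→3, 37→4, 21→3, 11→2, 16→3, 22→4, 35→5, 21→4, 23→5, 27→6, 11→3.
So the longest non-decreasing subsequence has length 6, e.g. 12, 15, 21, 22, 23, 27.

6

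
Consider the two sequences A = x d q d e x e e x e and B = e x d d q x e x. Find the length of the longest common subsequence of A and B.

A longest common subsequence is xdqxex (length 6); the LCS DP confirms no longer common subsequence exists.

6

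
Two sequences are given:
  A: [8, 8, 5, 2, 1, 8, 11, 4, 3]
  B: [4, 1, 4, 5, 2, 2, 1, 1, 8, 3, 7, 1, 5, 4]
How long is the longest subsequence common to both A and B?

5

Backtracking the LCS table gives one alignment: 5 (A3,B4) → 2 (A4,B6) → 1 (A5,B8) → 8 (A6,B9) → 4 (A8,B14).
So the longest common subsequence has length 5.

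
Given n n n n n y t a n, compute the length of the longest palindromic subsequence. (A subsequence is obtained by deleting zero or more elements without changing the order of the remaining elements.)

6

One longest palindromic subsequence is nnnnnn (positions 1,2,3,4,5,9); it reads the same forward and backward, and the interval DP gives dp[1][9] = 6.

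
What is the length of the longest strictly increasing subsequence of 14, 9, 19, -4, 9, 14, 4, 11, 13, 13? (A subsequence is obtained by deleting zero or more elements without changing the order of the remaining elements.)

Let dp[i] be the longest increasing subsequence ending at position i. Then dp = [1, 1, 2, 1, 2, 3, 2, 3, 4, 4].
The maximum is 4; one witness is -4, 9, 11, 13 at positions 4,5,8,9.

4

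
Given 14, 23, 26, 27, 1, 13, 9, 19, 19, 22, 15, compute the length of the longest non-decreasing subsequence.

5

One longest non-decreasing subsequence is 1, 13, 19, 19, 22 (positions 5,6,8,9,10), of length 5; no longer one exists.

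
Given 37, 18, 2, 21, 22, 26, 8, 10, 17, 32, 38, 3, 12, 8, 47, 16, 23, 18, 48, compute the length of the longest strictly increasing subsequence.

8

One longest increasing subsequence is 18, 21, 22, 26, 32, 38, 47, 48 (positions 2,4,5,6,10,11,15,19), of length 8; no longer one exists.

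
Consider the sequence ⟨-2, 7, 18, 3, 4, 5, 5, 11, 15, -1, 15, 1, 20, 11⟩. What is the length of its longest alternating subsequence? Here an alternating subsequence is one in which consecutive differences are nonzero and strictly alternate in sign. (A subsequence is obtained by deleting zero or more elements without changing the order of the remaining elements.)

Track the best alternating length ending on an up-step vs a down-step at each position: up/down = 1/1, 2/1, 2/1, 2/3, 4/3, 4/3, 4/3, 4/3, 4/3, 2/5, 6/3, 6/7, 8/1, 8/9.
The maximum over both is 9; one such subsequence is -2, 7, 3, 4, -1, 15, 1, 20, 11.

9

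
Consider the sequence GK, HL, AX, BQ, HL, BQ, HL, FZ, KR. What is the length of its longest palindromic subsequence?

One longest palindromic subsequence is HL BQ HL BQ HL (positions 2,4,5,6,7); it reads the same forward and backward, and the interval DP gives dp[1][9] = 5.

5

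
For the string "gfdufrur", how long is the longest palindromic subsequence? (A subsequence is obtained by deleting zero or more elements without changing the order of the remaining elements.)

One longest palindromic subsequence is rur (positions 6,7,8); it reads the same forward and backward, and the interval DP gives dp[1][8] = 3.

3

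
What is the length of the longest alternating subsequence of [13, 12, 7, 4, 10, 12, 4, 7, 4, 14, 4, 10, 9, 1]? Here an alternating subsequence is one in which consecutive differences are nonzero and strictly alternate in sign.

Track the best alternating length ending on an up-step vs a down-step at each position: up/down = 1/1, 1/2, 1/2, 1/2, 3/2, 3/2, 1/4, 5/4, 1/6, 7/1, 1/8, 9/8, 9/10, 1/10.
The maximum over both is 10; one such subsequence is 13, 7, 10, 4, 7, 4, 14, 4, 10, 9.

10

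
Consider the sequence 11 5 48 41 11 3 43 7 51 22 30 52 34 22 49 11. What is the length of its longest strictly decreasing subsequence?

Let dp[i] be the longest decreasing subsequence ending at position i. Then dp = [1, 2, 1, 2, 3, 4, 2, 4, 1, 3, 3, 1, 3, 4, 2, 5].
The maximum is 5; one witness is 48, 41, 30, 22, 11 at positions 3,4,11,14,16.

5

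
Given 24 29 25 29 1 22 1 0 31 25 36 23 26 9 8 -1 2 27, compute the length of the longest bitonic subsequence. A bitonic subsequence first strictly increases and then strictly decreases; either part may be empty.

Let inc[i] be the LIS ending at i and dec[i] the longest strictly decreasing subsequence starting at i. inc = [1, 2, 2, 3, 1, 2, 1, 1, 4, 3, 5, 3, 4, 2, 2, 1, 2, 5], dec = [5, 6, 5, 6, 3, 4, 3, 2, 6, 5, 5, 4, 4, 3, 2, 1, 1, 1].
max_i inc[i]+dec[i]−1 = 9, with one witness 24, 25, 29, 31, 25, 23, 9, 8, 2.

9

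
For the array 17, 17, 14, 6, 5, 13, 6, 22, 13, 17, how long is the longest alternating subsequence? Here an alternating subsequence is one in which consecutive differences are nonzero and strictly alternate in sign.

7

Track the best alternating length ending on an up-step vs a down-step at each position: up/down = 1/1, 1/1, 1/2, 1/2, 1/2, 3/2, 3/4, 5/1, 5/6, 7/6.
The maximum over both is 7; one such subsequence is 17, 6, 13, 6, 22, 13, 17.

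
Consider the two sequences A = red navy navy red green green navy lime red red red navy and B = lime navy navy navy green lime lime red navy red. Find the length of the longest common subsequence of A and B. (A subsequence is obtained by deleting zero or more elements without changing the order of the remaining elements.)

A longest common subsequence is navy, navy, green, lime, red, red (length 6); the LCS DP confirms no longer common subsequence exists.

6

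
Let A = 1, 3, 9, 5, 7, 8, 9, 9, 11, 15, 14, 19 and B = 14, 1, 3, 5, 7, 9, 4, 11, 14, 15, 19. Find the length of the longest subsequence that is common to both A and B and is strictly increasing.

For each value that appears in both, track the longest common increasing run ending there.
The best achievable length is 8; one witness is 1, 3, 5, 7, 9, 11, 14, 19 (A-positions 1,2,4,5,7,9,11,12, B-positions 2,3,4,5,6,8,9,11).

8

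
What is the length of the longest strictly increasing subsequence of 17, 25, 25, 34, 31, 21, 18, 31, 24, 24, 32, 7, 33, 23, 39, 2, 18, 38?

Scanning left to right, the best length ending at each element is: 17→1, 25→2, 25→2, 34→3, 31→3, 21→2, 18→2, 31→3, 24→3, 24→3, 32→4, 7→1, 33→5, 23→3, 39→6, 2→1, 18→2, 38→6.
So the longest increasing subsequence has length 6, e.g. 17, 25, 31, 32, 33, 39.

6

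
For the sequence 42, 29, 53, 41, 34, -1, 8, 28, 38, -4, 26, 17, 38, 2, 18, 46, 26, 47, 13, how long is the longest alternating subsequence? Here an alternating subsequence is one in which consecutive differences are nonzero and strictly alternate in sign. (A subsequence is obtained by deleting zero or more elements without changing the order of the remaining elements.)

14

Track the best alternating length ending on an up-step vs a down-step at each position: up/down = 1/1, 1/2, 3/1, 3/4, 3/4, 1/4, 5/4, 5/4, 5/4, 1/6, 7/6, 7/8, 9/4, 7/10, 11/10, 11/4, 11/12, 13/4, 11/14.
The maximum over both is 14; one such subsequence is 42, 29, 53, -1, 8, -4, 26, 17, 38, 2, 46, 26, 47, 13.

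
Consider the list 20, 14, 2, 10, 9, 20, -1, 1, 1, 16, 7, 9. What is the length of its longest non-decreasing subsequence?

Let dp[i] be the longest non-decreasing subsequence ending at position i. Then dp = [1, 1, 1, 2, 2, 3, 1, 2, 3, 4, 4, 5].
The maximum is 5; one witness is -1, 1, 1, 7, 9 at positions 7,8,9,11,12.

5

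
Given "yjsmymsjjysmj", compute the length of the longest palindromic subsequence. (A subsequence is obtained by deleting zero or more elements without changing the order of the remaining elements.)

Using dp[i][j] = 2 + dp[i+1][j−1] if the ends match, else max(dp[i+1][j], dp[i][j−1]):
dp[1][13] = 9. A witness is yjsmymsjy at positions 1,2,3,4,5,6,7,9,10.

9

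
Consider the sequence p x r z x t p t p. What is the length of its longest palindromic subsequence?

One longest palindromic subsequence is ptptp (positions 1,6,7,8,9); it reads the same forward and backward, and the interval DP gives dp[1][9] = 5.

5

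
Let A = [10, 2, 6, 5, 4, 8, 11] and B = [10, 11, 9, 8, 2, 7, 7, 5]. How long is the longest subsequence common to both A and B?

3

Backtracking the LCS table gives one alignment: 10 (A1,B1) → 2 (A2,B5) → 5 (A4,B8).
So the longest common subsequence has length 3.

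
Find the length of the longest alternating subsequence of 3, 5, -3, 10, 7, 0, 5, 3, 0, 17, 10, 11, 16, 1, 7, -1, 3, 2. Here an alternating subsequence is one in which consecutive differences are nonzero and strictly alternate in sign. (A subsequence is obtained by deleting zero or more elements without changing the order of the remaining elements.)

15

Track the best alternating length ending on an up-step vs a down-step at each position: up/down = 1/1, 2/1, 1/3, 4/1, 4/5, 4/5, 6/5, 6/7, 4/7, 8/1, 8/9, 10/9, 10/9, 8/11, 12/11, 4/13, 14/13, 14/15.
The maximum over both is 15; one such subsequence is 3, 5, -3, 10, 0, 5, 3, 17, 10, 11, 1, 7, -1, 3, 2.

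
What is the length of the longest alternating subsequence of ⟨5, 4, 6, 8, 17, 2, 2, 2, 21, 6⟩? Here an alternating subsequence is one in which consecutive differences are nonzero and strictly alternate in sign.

Track the best alternating length ending on an up-step vs a down-step at each position: up/down = 1/1, 1/2, 3/1, 3/1, 3/1, 1/4, 1/4, 1/4, 5/1, 5/6.
The maximum over both is 6; one such subsequence is 5, 4, 6, 2, 21, 6.

6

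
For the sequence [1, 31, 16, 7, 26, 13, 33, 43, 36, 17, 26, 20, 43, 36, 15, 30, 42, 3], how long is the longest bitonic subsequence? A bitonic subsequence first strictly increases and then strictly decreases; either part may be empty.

One longest bitonic subsequence is 1, 16, 26, 33, 43, 36, 26, 20, 15, 3 (positions 1,3,5,7,8,9,11,12,15,18): it rises to 43 then falls. Length 10 is optimal.

10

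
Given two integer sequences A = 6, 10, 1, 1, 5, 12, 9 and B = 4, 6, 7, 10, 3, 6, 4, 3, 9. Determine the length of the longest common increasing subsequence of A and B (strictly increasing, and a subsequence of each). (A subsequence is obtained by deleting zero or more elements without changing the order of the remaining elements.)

2

A longest common strictly increasing subsequence is 6, 10 (length 2); it appears in order in both A and B, and no longer such subsequence exists.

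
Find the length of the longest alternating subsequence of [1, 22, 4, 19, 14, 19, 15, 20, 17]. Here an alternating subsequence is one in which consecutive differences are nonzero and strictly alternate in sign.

9

A longest alternating subsequence is 1, 22, 4, 19, 14, 19, 15, 20, 17 (positions 1,2,3,4,5,6,7,8,9); its 8 consecutive differences strictly alternate in sign, and length 9 is optimal.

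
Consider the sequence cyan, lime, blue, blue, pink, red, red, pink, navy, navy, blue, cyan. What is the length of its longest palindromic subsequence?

8

One longest palindromic subsequence is cyan blue pink red red pink blue cyan (positions 1,3,5,6,7,8,11,12); it reads the same forward and backward, and the interval DP gives dp[1][12] = 8.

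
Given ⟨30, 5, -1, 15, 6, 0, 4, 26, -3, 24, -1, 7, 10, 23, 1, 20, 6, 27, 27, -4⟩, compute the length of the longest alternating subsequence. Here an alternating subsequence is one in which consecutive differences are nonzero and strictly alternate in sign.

14

A longest alternating subsequence is 30, 5, 15, 0, 4, -3, 24, -1, 7, 1, 20, 6, 27, -4 (positions 1,2,4,6,7,9,10,11,12,15,16,17,18,20); its 13 consecutive differences strictly alternate in sign, and length 14 is optimal.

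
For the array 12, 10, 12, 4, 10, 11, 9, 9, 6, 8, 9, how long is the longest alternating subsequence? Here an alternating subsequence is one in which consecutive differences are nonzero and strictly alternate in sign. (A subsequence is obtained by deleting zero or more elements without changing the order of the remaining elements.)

7

A longest alternating subsequence is 12, 10, 12, 4, 10, 6, 8 (positions 1,2,3,4,5,9,10); its 6 consecutive differences strictly alternate in sign, and length 7 is optimal.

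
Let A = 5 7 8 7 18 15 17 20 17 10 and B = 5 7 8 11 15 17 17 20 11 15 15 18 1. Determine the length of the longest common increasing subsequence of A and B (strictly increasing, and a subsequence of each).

For each value that appears in both, track the longest common increasing run ending there.
The best achievable length is 6; one witness is 5, 7, 8, 15, 17, 20 (A-positions 1,2,3,6,7,8, B-positions 1,2,3,5,6,8).

6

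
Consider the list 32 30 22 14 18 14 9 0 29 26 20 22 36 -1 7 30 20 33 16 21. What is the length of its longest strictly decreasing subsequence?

Let dp[i] be the longest decreasing subsequence ending at position i. Then dp = [1, 2, 3, 4, 4, 5, 6, 7, 3, 4, 5, 5, 1, 8, 7, 2, 6, 2, 7, 6].
The maximum is 8; one witness is 32, 30, 22, 18, 14, 9, 0, -1 at positions 1,2,3,5,6,7,8,14.

8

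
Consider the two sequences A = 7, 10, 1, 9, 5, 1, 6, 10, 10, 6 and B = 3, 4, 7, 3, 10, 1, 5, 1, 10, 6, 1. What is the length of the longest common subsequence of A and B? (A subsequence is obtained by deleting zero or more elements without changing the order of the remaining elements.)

7

A longest common subsequence is 7, 10, 1, 5, 1, 10, 6 (length 7); the LCS DP confirms no longer common subsequence exists.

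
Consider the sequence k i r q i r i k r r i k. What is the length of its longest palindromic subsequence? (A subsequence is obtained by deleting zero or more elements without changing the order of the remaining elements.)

9

One longest palindromic subsequence is kirrkrrik (positions 1,2,3,6,8,9,10,11,12); it reads the same forward and backward, and the interval DP gives dp[1][12] = 9.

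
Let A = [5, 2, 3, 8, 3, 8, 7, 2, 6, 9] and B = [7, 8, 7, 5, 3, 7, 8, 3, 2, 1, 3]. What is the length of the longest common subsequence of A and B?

5

A longest common subsequence is 5, 3, 8, 3, 2 (length 5); the LCS DP confirms no longer common subsequence exists.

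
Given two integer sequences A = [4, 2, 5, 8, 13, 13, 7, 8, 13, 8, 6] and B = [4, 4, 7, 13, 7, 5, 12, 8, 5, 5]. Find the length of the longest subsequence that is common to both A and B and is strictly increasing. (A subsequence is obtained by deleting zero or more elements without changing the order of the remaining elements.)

A longest common strictly increasing subsequence is 4, 7, 13 (length 3); it appears in order in both A and B, and no longer such subsequence exists.

3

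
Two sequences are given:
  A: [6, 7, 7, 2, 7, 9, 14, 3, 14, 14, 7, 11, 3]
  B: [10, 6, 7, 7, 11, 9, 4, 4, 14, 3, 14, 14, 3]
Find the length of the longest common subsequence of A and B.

9

Backtracking the LCS table gives one alignment: 6 (A1,B2) → 7 (A2,B3) → 7 (A3,B4) → 9 (A6,B6) → 14 (A7,B9) → 3 (A8,B10) → 14 (A9,B11) → 14 (A10,B12) → 3 (A13,B13).
So the longest common subsequence has length 9.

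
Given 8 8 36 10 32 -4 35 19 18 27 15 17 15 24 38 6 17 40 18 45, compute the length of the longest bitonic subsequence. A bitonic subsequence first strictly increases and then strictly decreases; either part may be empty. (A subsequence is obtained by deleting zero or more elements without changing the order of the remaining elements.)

Let inc[i] be the LIS ending at i and dec[i] the longest strictly decreasing subsequence starting at i. inc = [1, 1, 2, 2, 3, 1, 4, 3, 3, 4, 3, 4, 3, 5, 6, 2, 4, 7, 5, 8], dec = [2, 2, 7, 2, 6, 1, 6, 5, 4, 4, 2, 3, 2, 2, 2, 1, 1, 2, 1, 1].
max_i inc[i]+dec[i]−1 = 9, with one witness 8, 10, 32, 35, 19, 18, 17, 15, 6.

9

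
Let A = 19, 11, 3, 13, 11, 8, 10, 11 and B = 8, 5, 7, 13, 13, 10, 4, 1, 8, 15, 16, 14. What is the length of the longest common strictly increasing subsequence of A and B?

A longest common strictly increasing subsequence is 8, 10 (length 2); it appears in order in both A and B, and no longer such subsequence exists.

2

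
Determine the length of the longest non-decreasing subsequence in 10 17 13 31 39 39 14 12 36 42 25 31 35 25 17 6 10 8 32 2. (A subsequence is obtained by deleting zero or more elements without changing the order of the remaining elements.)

6

Scanning left to right, the best length ending at each element is: 10→1, 17→2, 13→2, 31→3, 39→4, 39→5, 14→3, 12→2, 36→4, 42→6, 25→4, 31→5, 35→6, 25→5, 17→4, 6→1, 10→2, 8→2, 32→6, 2→1.
So the longest non-decreasing subsequence has length 6, e.g. 10, 17, 31, 39, 39, 42.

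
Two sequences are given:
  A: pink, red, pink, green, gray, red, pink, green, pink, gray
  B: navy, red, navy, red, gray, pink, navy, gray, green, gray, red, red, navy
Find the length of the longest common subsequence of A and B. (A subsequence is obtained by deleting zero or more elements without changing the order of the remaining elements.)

Backtracking the LCS table gives one alignment: red (A2,B4) → pink (A3,B6) → green (A4,B9) → gray (A5,B10) → red (A6,B12).
So the longest common subsequence has length 5.

5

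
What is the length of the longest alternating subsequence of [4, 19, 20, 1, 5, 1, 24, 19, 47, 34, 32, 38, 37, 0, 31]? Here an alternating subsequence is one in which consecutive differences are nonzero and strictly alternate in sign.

Track the best alternating length ending on an up-step vs a down-step at each position: up/down = 1/1, 2/1, 2/1, 1/3, 4/3, 1/5, 6/1, 6/7, 8/1, 8/9, 8/9, 10/9, 10/11, 1/11, 12/11.
The maximum over both is 12; one such subsequence is 4, 19, 1, 5, 1, 24, 19, 47, 34, 38, 0, 31.

12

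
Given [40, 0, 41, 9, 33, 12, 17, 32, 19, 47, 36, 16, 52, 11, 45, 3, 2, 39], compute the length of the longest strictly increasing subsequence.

7

Scanning left to right, the best length ending at each element is: 40→1, 0→1, 41→2, 9→2, 33→3, 12→3, 17→4, 32→5, 19→5, 47→6, 36→6, 16→4, 52→7, 11→3, 45→7, 3→2, 2→2, 39→7.
So the longest increasing subsequence has length 7, e.g. 0, 9, 12, 17, 32, 47, 52.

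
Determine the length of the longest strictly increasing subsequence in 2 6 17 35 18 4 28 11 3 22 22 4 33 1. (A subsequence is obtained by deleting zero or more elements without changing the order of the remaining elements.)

6

One longest increasing subsequence is 2, 6, 17, 18, 28, 33 (positions 1,2,3,5,7,13), of length 6; no longer one exists.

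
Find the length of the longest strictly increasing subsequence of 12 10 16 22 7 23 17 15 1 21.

Scanning left to right, the best length ending at each element is: 12→1, 10→1, 16→2, 22→3, 7→1, 23→4, 17→3, 15→2, 1→1, 21→4.
So the longest increasing subsequence has length 4, e.g. 12, 16, 22, 23.

4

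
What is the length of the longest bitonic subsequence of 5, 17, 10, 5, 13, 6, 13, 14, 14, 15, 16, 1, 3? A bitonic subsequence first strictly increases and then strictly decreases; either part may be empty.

7

Let inc[i] be the LIS ending at i and dec[i] the longest strictly decreasing subsequence starting at i. inc = [1, 2, 2, 1, 3, 2, 3, 4, 4, 5, 6, 1, 2], dec = [2, 4, 3, 2, 3, 2, 2, 2, 2, 2, 2, 1, 1].
max_i inc[i]+dec[i]−1 = 7, with one witness 5, 10, 13, 14, 15, 16, 3.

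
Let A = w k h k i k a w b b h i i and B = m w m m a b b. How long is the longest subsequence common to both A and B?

A longest common subsequence is wabb (length 4); the LCS DP confirms no longer common subsequence exists.

4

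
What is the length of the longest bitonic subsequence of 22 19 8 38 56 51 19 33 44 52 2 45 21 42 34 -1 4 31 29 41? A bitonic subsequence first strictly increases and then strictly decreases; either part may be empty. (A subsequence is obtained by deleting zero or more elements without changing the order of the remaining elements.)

Let inc[i] be the LIS ending at i and dec[i] the longest strictly decreasing subsequence starting at i. inc = [1, 1, 1, 2, 3, 3, 2, 3, 4, 5, 1, 5, 3, 4, 4, 1, 2, 4, 4, 5], dec = [5, 4, 3, 4, 7, 6, 3, 3, 5, 6, 2, 5, 2, 4, 3, 1, 1, 2, 1, 1].
max_i inc[i]+dec[i]−1 = 10, with one witness 8, 19, 33, 44, 52, 45, 42, 34, 31, 29.

10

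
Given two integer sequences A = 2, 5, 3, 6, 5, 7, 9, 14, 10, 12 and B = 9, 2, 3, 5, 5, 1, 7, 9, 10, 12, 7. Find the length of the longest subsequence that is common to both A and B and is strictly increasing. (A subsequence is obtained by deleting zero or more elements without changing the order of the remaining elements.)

7

For each value that appears in both, track the longest common increasing run ending there.
The best achievable length is 7; one witness is 2, 3, 5, 7, 9, 10, 12 (A-positions 1,3,5,6,7,9,10, B-positions 2,3,4,7,8,9,10).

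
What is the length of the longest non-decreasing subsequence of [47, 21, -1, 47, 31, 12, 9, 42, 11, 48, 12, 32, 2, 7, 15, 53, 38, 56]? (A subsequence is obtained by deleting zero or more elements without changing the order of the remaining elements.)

7

Let dp[i] be the longest non-decreasing subsequence ending at position i. Then dp = [1, 1, 1, 2, 2, 2, 2, 3, 3, 4, 4, 5, 2, 3, 5, 6, 6, 7].
The maximum is 7; one witness is -1, 9, 11, 12, 32, 53, 56 at positions 3,7,9,11,12,16,18.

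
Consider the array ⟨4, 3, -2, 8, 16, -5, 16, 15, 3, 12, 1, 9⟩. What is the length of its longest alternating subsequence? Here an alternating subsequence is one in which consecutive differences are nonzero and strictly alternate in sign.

9

Track the best alternating length ending on an up-step vs a down-step at each position: up/down = 1/1, 1/2, 1/2, 3/1, 3/1, 1/4, 5/1, 5/6, 5/6, 7/6, 5/8, 9/8.
The maximum over both is 9; one such subsequence is 4, 3, 8, -5, 16, 3, 12, 1, 9.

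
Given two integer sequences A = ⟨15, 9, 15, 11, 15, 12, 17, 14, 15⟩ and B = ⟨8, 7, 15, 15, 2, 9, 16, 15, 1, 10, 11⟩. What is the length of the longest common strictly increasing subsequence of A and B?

2

A longest common strictly increasing subsequence is 9, 15 (length 2); it appears in order in both A and B, and no longer such subsequence exists.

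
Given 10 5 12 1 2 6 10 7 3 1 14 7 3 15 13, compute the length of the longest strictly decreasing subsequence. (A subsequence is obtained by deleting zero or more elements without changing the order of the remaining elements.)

Scanning left to right, the best length ending at each element is: 10→1, 5→2, 12→1, 1→3, 2→3, 6→2, 10→2, 7→3, 3→4, 1→5, 14→1, 7→3, 3→4, 15→1, 13→2.
So the longest decreasing subsequence has length 5, e.g. 12, 10, 7, 3, 1.

5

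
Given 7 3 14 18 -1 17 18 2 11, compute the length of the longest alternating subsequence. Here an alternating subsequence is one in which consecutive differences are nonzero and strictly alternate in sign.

A longest alternating subsequence is 7, 3, 14, -1, 17, 2, 11 (positions 1,2,3,5,6,8,9); its 6 consecutive differences strictly alternate in sign, and length 7 is optimal.

7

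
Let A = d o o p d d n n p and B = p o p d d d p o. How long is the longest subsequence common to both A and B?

5

A longest common subsequence is opddp (length 5); the LCS DP confirms no longer common subsequence exists.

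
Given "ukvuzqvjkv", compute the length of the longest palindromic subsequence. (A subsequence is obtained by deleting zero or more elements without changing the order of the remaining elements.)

Using dp[i][j] = 2 + dp[i+1][j−1] if the ends match, else max(dp[i+1][j], dp[i][j−1]):
dp[1][10] = 5. A witness is kvqvk at positions 2,3,6,7,9.

5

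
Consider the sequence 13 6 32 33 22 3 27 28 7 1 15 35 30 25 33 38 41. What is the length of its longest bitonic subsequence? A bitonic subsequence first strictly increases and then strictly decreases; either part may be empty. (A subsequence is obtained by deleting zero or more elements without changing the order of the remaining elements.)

Let inc[i] be the LIS ending at i and dec[i] the longest strictly decreasing subsequence starting at i. inc = [1, 1, 2, 3, 2, 1, 3, 4, 2, 1, 3, 5, 5, 4, 6, 7, 8], dec = [4, 3, 4, 4, 3, 2, 3, 3, 2, 1, 1, 3, 2, 1, 1, 1, 1].
max_i inc[i]+dec[i]−1 = 8, with one witness 13, 22, 27, 28, 30, 33, 38, 41.

8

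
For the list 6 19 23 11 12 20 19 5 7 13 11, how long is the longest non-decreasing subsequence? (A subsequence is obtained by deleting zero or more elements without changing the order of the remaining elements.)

Let dp[i] be the longest non-decreasing subsequence ending at position i. Then dp = [1, 2, 3, 2, 3, 4, 4, 1, 2, 4, 3].
The maximum is 4; one witness is 6, 11, 12, 20 at positions 1,4,5,6.

4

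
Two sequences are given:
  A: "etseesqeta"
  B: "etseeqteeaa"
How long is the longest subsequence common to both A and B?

8

Backtracking the LCS table gives one alignment: e (A1,B1) → t (A2,B2) → s (A3,B3) → e (A4,B4) → e (A5,B5) → q (A7,B6) → e (A8,B9) → a (A10,B11).
So the longest common subsequence has length 8.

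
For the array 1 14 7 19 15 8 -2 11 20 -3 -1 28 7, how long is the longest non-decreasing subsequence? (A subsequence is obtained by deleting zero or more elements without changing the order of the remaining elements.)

6

Scanning left to right, the best length ending at each element is: 1→1, 14→2, 7→2, 19→3, 15→3, 8→3, -2→1, 11→4, 20→5, -3→1, -1→2, 28→6, 7→3.
So the longest non-decreasing subsequence has length 6, e.g. 1, 7, 8, 11, 20, 28.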